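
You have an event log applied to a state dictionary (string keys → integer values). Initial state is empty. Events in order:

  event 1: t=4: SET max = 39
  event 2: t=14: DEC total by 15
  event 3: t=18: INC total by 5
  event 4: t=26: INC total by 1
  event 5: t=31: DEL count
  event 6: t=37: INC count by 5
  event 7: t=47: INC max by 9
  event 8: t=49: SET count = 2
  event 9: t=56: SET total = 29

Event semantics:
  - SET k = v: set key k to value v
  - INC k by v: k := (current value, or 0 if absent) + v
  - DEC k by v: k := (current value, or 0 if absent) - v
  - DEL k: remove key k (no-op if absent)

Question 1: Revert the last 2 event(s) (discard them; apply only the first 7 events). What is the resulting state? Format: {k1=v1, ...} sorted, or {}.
Answer: {count=5, max=48, total=-9}

Derivation:
Keep first 7 events (discard last 2):
  after event 1 (t=4: SET max = 39): {max=39}
  after event 2 (t=14: DEC total by 15): {max=39, total=-15}
  after event 3 (t=18: INC total by 5): {max=39, total=-10}
  after event 4 (t=26: INC total by 1): {max=39, total=-9}
  after event 5 (t=31: DEL count): {max=39, total=-9}
  after event 6 (t=37: INC count by 5): {count=5, max=39, total=-9}
  after event 7 (t=47: INC max by 9): {count=5, max=48, total=-9}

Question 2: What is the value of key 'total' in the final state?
Track key 'total' through all 9 events:
  event 1 (t=4: SET max = 39): total unchanged
  event 2 (t=14: DEC total by 15): total (absent) -> -15
  event 3 (t=18: INC total by 5): total -15 -> -10
  event 4 (t=26: INC total by 1): total -10 -> -9
  event 5 (t=31: DEL count): total unchanged
  event 6 (t=37: INC count by 5): total unchanged
  event 7 (t=47: INC max by 9): total unchanged
  event 8 (t=49: SET count = 2): total unchanged
  event 9 (t=56: SET total = 29): total -9 -> 29
Final: total = 29

Answer: 29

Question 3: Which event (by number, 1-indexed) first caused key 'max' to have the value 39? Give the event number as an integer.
Looking for first event where max becomes 39:
  event 1: max (absent) -> 39  <-- first match

Answer: 1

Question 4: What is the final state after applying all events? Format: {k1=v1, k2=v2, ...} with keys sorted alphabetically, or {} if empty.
  after event 1 (t=4: SET max = 39): {max=39}
  after event 2 (t=14: DEC total by 15): {max=39, total=-15}
  after event 3 (t=18: INC total by 5): {max=39, total=-10}
  after event 4 (t=26: INC total by 1): {max=39, total=-9}
  after event 5 (t=31: DEL count): {max=39, total=-9}
  after event 6 (t=37: INC count by 5): {count=5, max=39, total=-9}
  after event 7 (t=47: INC max by 9): {count=5, max=48, total=-9}
  after event 8 (t=49: SET count = 2): {count=2, max=48, total=-9}
  after event 9 (t=56: SET total = 29): {count=2, max=48, total=29}

Answer: {count=2, max=48, total=29}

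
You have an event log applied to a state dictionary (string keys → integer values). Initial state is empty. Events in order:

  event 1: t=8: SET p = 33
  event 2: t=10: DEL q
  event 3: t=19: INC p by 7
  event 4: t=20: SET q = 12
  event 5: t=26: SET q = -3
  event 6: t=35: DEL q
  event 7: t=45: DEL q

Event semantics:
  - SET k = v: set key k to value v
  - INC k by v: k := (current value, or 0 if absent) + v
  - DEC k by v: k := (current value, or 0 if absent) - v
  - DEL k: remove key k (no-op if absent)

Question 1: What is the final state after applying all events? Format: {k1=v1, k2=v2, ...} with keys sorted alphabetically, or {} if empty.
  after event 1 (t=8: SET p = 33): {p=33}
  after event 2 (t=10: DEL q): {p=33}
  after event 3 (t=19: INC p by 7): {p=40}
  after event 4 (t=20: SET q = 12): {p=40, q=12}
  after event 5 (t=26: SET q = -3): {p=40, q=-3}
  after event 6 (t=35: DEL q): {p=40}
  after event 7 (t=45: DEL q): {p=40}

Answer: {p=40}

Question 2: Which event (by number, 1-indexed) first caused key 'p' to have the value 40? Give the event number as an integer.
Answer: 3

Derivation:
Looking for first event where p becomes 40:
  event 1: p = 33
  event 2: p = 33
  event 3: p 33 -> 40  <-- first match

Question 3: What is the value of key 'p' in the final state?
Track key 'p' through all 7 events:
  event 1 (t=8: SET p = 33): p (absent) -> 33
  event 2 (t=10: DEL q): p unchanged
  event 3 (t=19: INC p by 7): p 33 -> 40
  event 4 (t=20: SET q = 12): p unchanged
  event 5 (t=26: SET q = -3): p unchanged
  event 6 (t=35: DEL q): p unchanged
  event 7 (t=45: DEL q): p unchanged
Final: p = 40

Answer: 40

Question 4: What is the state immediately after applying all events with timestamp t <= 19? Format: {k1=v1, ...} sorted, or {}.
Apply events with t <= 19 (3 events):
  after event 1 (t=8: SET p = 33): {p=33}
  after event 2 (t=10: DEL q): {p=33}
  after event 3 (t=19: INC p by 7): {p=40}

Answer: {p=40}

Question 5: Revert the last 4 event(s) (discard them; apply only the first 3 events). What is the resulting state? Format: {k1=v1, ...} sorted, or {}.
Keep first 3 events (discard last 4):
  after event 1 (t=8: SET p = 33): {p=33}
  after event 2 (t=10: DEL q): {p=33}
  after event 3 (t=19: INC p by 7): {p=40}

Answer: {p=40}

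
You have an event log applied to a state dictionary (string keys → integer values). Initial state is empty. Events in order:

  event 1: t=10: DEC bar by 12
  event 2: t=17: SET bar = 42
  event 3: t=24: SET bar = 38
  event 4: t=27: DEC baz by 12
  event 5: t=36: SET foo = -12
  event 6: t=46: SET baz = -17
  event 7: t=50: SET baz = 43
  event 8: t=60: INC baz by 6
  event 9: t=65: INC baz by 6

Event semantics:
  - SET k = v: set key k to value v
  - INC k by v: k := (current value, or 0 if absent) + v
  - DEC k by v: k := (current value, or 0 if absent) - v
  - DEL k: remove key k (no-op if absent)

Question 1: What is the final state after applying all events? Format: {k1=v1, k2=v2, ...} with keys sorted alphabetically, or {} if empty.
Answer: {bar=38, baz=55, foo=-12}

Derivation:
  after event 1 (t=10: DEC bar by 12): {bar=-12}
  after event 2 (t=17: SET bar = 42): {bar=42}
  after event 3 (t=24: SET bar = 38): {bar=38}
  after event 4 (t=27: DEC baz by 12): {bar=38, baz=-12}
  after event 5 (t=36: SET foo = -12): {bar=38, baz=-12, foo=-12}
  after event 6 (t=46: SET baz = -17): {bar=38, baz=-17, foo=-12}
  after event 7 (t=50: SET baz = 43): {bar=38, baz=43, foo=-12}
  after event 8 (t=60: INC baz by 6): {bar=38, baz=49, foo=-12}
  after event 9 (t=65: INC baz by 6): {bar=38, baz=55, foo=-12}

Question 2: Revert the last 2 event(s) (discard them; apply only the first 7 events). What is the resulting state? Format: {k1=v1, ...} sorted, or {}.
Keep first 7 events (discard last 2):
  after event 1 (t=10: DEC bar by 12): {bar=-12}
  after event 2 (t=17: SET bar = 42): {bar=42}
  after event 3 (t=24: SET bar = 38): {bar=38}
  after event 4 (t=27: DEC baz by 12): {bar=38, baz=-12}
  after event 5 (t=36: SET foo = -12): {bar=38, baz=-12, foo=-12}
  after event 6 (t=46: SET baz = -17): {bar=38, baz=-17, foo=-12}
  after event 7 (t=50: SET baz = 43): {bar=38, baz=43, foo=-12}

Answer: {bar=38, baz=43, foo=-12}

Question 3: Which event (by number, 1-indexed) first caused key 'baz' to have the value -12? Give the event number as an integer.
Answer: 4

Derivation:
Looking for first event where baz becomes -12:
  event 4: baz (absent) -> -12  <-- first match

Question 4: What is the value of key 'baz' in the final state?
Answer: 55

Derivation:
Track key 'baz' through all 9 events:
  event 1 (t=10: DEC bar by 12): baz unchanged
  event 2 (t=17: SET bar = 42): baz unchanged
  event 3 (t=24: SET bar = 38): baz unchanged
  event 4 (t=27: DEC baz by 12): baz (absent) -> -12
  event 5 (t=36: SET foo = -12): baz unchanged
  event 6 (t=46: SET baz = -17): baz -12 -> -17
  event 7 (t=50: SET baz = 43): baz -17 -> 43
  event 8 (t=60: INC baz by 6): baz 43 -> 49
  event 9 (t=65: INC baz by 6): baz 49 -> 55
Final: baz = 55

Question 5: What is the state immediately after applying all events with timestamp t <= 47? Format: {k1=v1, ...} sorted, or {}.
Apply events with t <= 47 (6 events):
  after event 1 (t=10: DEC bar by 12): {bar=-12}
  after event 2 (t=17: SET bar = 42): {bar=42}
  after event 3 (t=24: SET bar = 38): {bar=38}
  after event 4 (t=27: DEC baz by 12): {bar=38, baz=-12}
  after event 5 (t=36: SET foo = -12): {bar=38, baz=-12, foo=-12}
  after event 6 (t=46: SET baz = -17): {bar=38, baz=-17, foo=-12}

Answer: {bar=38, baz=-17, foo=-12}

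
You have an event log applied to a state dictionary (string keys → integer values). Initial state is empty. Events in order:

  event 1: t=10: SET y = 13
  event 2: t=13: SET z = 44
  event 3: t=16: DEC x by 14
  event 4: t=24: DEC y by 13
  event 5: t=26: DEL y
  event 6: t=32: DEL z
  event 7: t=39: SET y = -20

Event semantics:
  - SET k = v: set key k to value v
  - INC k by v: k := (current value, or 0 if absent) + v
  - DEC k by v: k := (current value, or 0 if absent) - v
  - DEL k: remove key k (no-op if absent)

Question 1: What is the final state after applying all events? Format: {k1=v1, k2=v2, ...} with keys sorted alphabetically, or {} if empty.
  after event 1 (t=10: SET y = 13): {y=13}
  after event 2 (t=13: SET z = 44): {y=13, z=44}
  after event 3 (t=16: DEC x by 14): {x=-14, y=13, z=44}
  after event 4 (t=24: DEC y by 13): {x=-14, y=0, z=44}
  after event 5 (t=26: DEL y): {x=-14, z=44}
  after event 6 (t=32: DEL z): {x=-14}
  after event 7 (t=39: SET y = -20): {x=-14, y=-20}

Answer: {x=-14, y=-20}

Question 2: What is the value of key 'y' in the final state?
Track key 'y' through all 7 events:
  event 1 (t=10: SET y = 13): y (absent) -> 13
  event 2 (t=13: SET z = 44): y unchanged
  event 3 (t=16: DEC x by 14): y unchanged
  event 4 (t=24: DEC y by 13): y 13 -> 0
  event 5 (t=26: DEL y): y 0 -> (absent)
  event 6 (t=32: DEL z): y unchanged
  event 7 (t=39: SET y = -20): y (absent) -> -20
Final: y = -20

Answer: -20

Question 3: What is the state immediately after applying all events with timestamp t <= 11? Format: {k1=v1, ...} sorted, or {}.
Answer: {y=13}

Derivation:
Apply events with t <= 11 (1 events):
  after event 1 (t=10: SET y = 13): {y=13}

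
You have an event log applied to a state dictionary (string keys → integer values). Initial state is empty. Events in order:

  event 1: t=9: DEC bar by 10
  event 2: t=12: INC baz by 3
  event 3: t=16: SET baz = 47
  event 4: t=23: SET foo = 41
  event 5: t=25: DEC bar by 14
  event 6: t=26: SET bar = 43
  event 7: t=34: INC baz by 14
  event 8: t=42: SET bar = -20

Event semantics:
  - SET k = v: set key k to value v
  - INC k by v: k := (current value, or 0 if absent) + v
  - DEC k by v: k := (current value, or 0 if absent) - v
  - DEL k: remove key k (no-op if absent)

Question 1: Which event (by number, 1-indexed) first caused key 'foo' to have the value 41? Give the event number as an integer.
Looking for first event where foo becomes 41:
  event 4: foo (absent) -> 41  <-- first match

Answer: 4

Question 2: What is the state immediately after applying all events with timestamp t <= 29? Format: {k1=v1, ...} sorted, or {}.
Apply events with t <= 29 (6 events):
  after event 1 (t=9: DEC bar by 10): {bar=-10}
  after event 2 (t=12: INC baz by 3): {bar=-10, baz=3}
  after event 3 (t=16: SET baz = 47): {bar=-10, baz=47}
  after event 4 (t=23: SET foo = 41): {bar=-10, baz=47, foo=41}
  after event 5 (t=25: DEC bar by 14): {bar=-24, baz=47, foo=41}
  after event 6 (t=26: SET bar = 43): {bar=43, baz=47, foo=41}

Answer: {bar=43, baz=47, foo=41}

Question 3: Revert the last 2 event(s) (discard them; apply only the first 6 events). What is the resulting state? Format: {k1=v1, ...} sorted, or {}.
Keep first 6 events (discard last 2):
  after event 1 (t=9: DEC bar by 10): {bar=-10}
  after event 2 (t=12: INC baz by 3): {bar=-10, baz=3}
  after event 3 (t=16: SET baz = 47): {bar=-10, baz=47}
  after event 4 (t=23: SET foo = 41): {bar=-10, baz=47, foo=41}
  after event 5 (t=25: DEC bar by 14): {bar=-24, baz=47, foo=41}
  after event 6 (t=26: SET bar = 43): {bar=43, baz=47, foo=41}

Answer: {bar=43, baz=47, foo=41}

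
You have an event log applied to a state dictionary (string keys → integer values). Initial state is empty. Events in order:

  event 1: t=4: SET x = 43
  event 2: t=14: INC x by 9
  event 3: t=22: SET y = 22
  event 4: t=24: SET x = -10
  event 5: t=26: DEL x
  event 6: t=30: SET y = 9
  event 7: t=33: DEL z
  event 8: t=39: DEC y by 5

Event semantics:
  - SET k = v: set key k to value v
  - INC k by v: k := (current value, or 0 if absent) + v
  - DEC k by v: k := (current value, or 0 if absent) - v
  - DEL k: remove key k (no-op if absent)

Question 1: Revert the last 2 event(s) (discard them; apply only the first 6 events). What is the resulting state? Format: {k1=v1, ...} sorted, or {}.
Keep first 6 events (discard last 2):
  after event 1 (t=4: SET x = 43): {x=43}
  after event 2 (t=14: INC x by 9): {x=52}
  after event 3 (t=22: SET y = 22): {x=52, y=22}
  after event 4 (t=24: SET x = -10): {x=-10, y=22}
  after event 5 (t=26: DEL x): {y=22}
  after event 6 (t=30: SET y = 9): {y=9}

Answer: {y=9}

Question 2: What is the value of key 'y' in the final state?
Track key 'y' through all 8 events:
  event 1 (t=4: SET x = 43): y unchanged
  event 2 (t=14: INC x by 9): y unchanged
  event 3 (t=22: SET y = 22): y (absent) -> 22
  event 4 (t=24: SET x = -10): y unchanged
  event 5 (t=26: DEL x): y unchanged
  event 6 (t=30: SET y = 9): y 22 -> 9
  event 7 (t=33: DEL z): y unchanged
  event 8 (t=39: DEC y by 5): y 9 -> 4
Final: y = 4

Answer: 4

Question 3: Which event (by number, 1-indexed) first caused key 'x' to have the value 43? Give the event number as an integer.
Answer: 1

Derivation:
Looking for first event where x becomes 43:
  event 1: x (absent) -> 43  <-- first match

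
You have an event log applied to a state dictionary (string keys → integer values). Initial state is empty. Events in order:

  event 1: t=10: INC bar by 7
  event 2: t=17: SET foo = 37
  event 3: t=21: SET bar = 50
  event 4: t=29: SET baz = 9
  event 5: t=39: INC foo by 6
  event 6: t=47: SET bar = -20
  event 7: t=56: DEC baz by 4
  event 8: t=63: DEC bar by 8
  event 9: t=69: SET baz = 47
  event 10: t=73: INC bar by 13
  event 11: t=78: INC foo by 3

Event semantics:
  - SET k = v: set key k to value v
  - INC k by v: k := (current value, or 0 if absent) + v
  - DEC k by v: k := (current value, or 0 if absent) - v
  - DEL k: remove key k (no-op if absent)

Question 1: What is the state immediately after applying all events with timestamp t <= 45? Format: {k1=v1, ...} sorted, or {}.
Apply events with t <= 45 (5 events):
  after event 1 (t=10: INC bar by 7): {bar=7}
  after event 2 (t=17: SET foo = 37): {bar=7, foo=37}
  after event 3 (t=21: SET bar = 50): {bar=50, foo=37}
  after event 4 (t=29: SET baz = 9): {bar=50, baz=9, foo=37}
  after event 5 (t=39: INC foo by 6): {bar=50, baz=9, foo=43}

Answer: {bar=50, baz=9, foo=43}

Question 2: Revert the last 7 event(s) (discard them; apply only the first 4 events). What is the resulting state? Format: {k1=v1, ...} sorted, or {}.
Keep first 4 events (discard last 7):
  after event 1 (t=10: INC bar by 7): {bar=7}
  after event 2 (t=17: SET foo = 37): {bar=7, foo=37}
  after event 3 (t=21: SET bar = 50): {bar=50, foo=37}
  after event 4 (t=29: SET baz = 9): {bar=50, baz=9, foo=37}

Answer: {bar=50, baz=9, foo=37}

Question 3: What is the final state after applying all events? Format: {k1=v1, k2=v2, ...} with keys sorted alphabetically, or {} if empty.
Answer: {bar=-15, baz=47, foo=46}

Derivation:
  after event 1 (t=10: INC bar by 7): {bar=7}
  after event 2 (t=17: SET foo = 37): {bar=7, foo=37}
  after event 3 (t=21: SET bar = 50): {bar=50, foo=37}
  after event 4 (t=29: SET baz = 9): {bar=50, baz=9, foo=37}
  after event 5 (t=39: INC foo by 6): {bar=50, baz=9, foo=43}
  after event 6 (t=47: SET bar = -20): {bar=-20, baz=9, foo=43}
  after event 7 (t=56: DEC baz by 4): {bar=-20, baz=5, foo=43}
  after event 8 (t=63: DEC bar by 8): {bar=-28, baz=5, foo=43}
  after event 9 (t=69: SET baz = 47): {bar=-28, baz=47, foo=43}
  after event 10 (t=73: INC bar by 13): {bar=-15, baz=47, foo=43}
  after event 11 (t=78: INC foo by 3): {bar=-15, baz=47, foo=46}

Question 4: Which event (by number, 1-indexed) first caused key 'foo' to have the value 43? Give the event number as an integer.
Answer: 5

Derivation:
Looking for first event where foo becomes 43:
  event 2: foo = 37
  event 3: foo = 37
  event 4: foo = 37
  event 5: foo 37 -> 43  <-- first match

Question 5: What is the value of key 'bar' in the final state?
Track key 'bar' through all 11 events:
  event 1 (t=10: INC bar by 7): bar (absent) -> 7
  event 2 (t=17: SET foo = 37): bar unchanged
  event 3 (t=21: SET bar = 50): bar 7 -> 50
  event 4 (t=29: SET baz = 9): bar unchanged
  event 5 (t=39: INC foo by 6): bar unchanged
  event 6 (t=47: SET bar = -20): bar 50 -> -20
  event 7 (t=56: DEC baz by 4): bar unchanged
  event 8 (t=63: DEC bar by 8): bar -20 -> -28
  event 9 (t=69: SET baz = 47): bar unchanged
  event 10 (t=73: INC bar by 13): bar -28 -> -15
  event 11 (t=78: INC foo by 3): bar unchanged
Final: bar = -15

Answer: -15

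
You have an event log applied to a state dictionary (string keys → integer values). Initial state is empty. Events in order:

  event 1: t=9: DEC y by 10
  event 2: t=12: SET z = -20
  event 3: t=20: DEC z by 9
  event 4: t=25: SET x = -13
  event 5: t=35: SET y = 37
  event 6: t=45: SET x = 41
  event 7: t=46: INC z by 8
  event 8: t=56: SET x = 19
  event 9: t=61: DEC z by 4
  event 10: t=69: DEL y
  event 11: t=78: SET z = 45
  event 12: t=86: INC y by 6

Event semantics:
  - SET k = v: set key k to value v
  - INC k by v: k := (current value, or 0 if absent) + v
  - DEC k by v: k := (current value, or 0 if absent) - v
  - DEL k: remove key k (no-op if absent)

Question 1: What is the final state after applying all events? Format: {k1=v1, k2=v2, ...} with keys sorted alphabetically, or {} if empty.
Answer: {x=19, y=6, z=45}

Derivation:
  after event 1 (t=9: DEC y by 10): {y=-10}
  after event 2 (t=12: SET z = -20): {y=-10, z=-20}
  after event 3 (t=20: DEC z by 9): {y=-10, z=-29}
  after event 4 (t=25: SET x = -13): {x=-13, y=-10, z=-29}
  after event 5 (t=35: SET y = 37): {x=-13, y=37, z=-29}
  after event 6 (t=45: SET x = 41): {x=41, y=37, z=-29}
  after event 7 (t=46: INC z by 8): {x=41, y=37, z=-21}
  after event 8 (t=56: SET x = 19): {x=19, y=37, z=-21}
  after event 9 (t=61: DEC z by 4): {x=19, y=37, z=-25}
  after event 10 (t=69: DEL y): {x=19, z=-25}
  after event 11 (t=78: SET z = 45): {x=19, z=45}
  after event 12 (t=86: INC y by 6): {x=19, y=6, z=45}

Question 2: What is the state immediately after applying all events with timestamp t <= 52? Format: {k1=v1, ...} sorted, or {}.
Answer: {x=41, y=37, z=-21}

Derivation:
Apply events with t <= 52 (7 events):
  after event 1 (t=9: DEC y by 10): {y=-10}
  after event 2 (t=12: SET z = -20): {y=-10, z=-20}
  after event 3 (t=20: DEC z by 9): {y=-10, z=-29}
  after event 4 (t=25: SET x = -13): {x=-13, y=-10, z=-29}
  after event 5 (t=35: SET y = 37): {x=-13, y=37, z=-29}
  after event 6 (t=45: SET x = 41): {x=41, y=37, z=-29}
  after event 7 (t=46: INC z by 8): {x=41, y=37, z=-21}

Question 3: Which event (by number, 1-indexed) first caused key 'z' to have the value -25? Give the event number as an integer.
Answer: 9

Derivation:
Looking for first event where z becomes -25:
  event 2: z = -20
  event 3: z = -29
  event 4: z = -29
  event 5: z = -29
  event 6: z = -29
  event 7: z = -21
  event 8: z = -21
  event 9: z -21 -> -25  <-- first match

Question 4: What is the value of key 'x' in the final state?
Answer: 19

Derivation:
Track key 'x' through all 12 events:
  event 1 (t=9: DEC y by 10): x unchanged
  event 2 (t=12: SET z = -20): x unchanged
  event 3 (t=20: DEC z by 9): x unchanged
  event 4 (t=25: SET x = -13): x (absent) -> -13
  event 5 (t=35: SET y = 37): x unchanged
  event 6 (t=45: SET x = 41): x -13 -> 41
  event 7 (t=46: INC z by 8): x unchanged
  event 8 (t=56: SET x = 19): x 41 -> 19
  event 9 (t=61: DEC z by 4): x unchanged
  event 10 (t=69: DEL y): x unchanged
  event 11 (t=78: SET z = 45): x unchanged
  event 12 (t=86: INC y by 6): x unchanged
Final: x = 19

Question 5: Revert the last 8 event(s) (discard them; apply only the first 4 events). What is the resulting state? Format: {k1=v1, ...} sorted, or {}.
Answer: {x=-13, y=-10, z=-29}

Derivation:
Keep first 4 events (discard last 8):
  after event 1 (t=9: DEC y by 10): {y=-10}
  after event 2 (t=12: SET z = -20): {y=-10, z=-20}
  after event 3 (t=20: DEC z by 9): {y=-10, z=-29}
  after event 4 (t=25: SET x = -13): {x=-13, y=-10, z=-29}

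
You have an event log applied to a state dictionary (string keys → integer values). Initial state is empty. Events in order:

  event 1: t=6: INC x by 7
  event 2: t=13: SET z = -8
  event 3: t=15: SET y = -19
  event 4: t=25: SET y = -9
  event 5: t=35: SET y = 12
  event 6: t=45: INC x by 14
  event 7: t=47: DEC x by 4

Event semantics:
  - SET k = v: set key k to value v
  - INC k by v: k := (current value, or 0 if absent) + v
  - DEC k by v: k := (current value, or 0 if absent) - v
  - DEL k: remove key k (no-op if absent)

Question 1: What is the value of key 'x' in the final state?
Track key 'x' through all 7 events:
  event 1 (t=6: INC x by 7): x (absent) -> 7
  event 2 (t=13: SET z = -8): x unchanged
  event 3 (t=15: SET y = -19): x unchanged
  event 4 (t=25: SET y = -9): x unchanged
  event 5 (t=35: SET y = 12): x unchanged
  event 6 (t=45: INC x by 14): x 7 -> 21
  event 7 (t=47: DEC x by 4): x 21 -> 17
Final: x = 17

Answer: 17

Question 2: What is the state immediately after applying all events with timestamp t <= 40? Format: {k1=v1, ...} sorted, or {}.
Apply events with t <= 40 (5 events):
  after event 1 (t=6: INC x by 7): {x=7}
  after event 2 (t=13: SET z = -8): {x=7, z=-8}
  after event 3 (t=15: SET y = -19): {x=7, y=-19, z=-8}
  after event 4 (t=25: SET y = -9): {x=7, y=-9, z=-8}
  after event 5 (t=35: SET y = 12): {x=7, y=12, z=-8}

Answer: {x=7, y=12, z=-8}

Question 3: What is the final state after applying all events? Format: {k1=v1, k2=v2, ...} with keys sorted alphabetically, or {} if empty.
  after event 1 (t=6: INC x by 7): {x=7}
  after event 2 (t=13: SET z = -8): {x=7, z=-8}
  after event 3 (t=15: SET y = -19): {x=7, y=-19, z=-8}
  after event 4 (t=25: SET y = -9): {x=7, y=-9, z=-8}
  after event 5 (t=35: SET y = 12): {x=7, y=12, z=-8}
  after event 6 (t=45: INC x by 14): {x=21, y=12, z=-8}
  after event 7 (t=47: DEC x by 4): {x=17, y=12, z=-8}

Answer: {x=17, y=12, z=-8}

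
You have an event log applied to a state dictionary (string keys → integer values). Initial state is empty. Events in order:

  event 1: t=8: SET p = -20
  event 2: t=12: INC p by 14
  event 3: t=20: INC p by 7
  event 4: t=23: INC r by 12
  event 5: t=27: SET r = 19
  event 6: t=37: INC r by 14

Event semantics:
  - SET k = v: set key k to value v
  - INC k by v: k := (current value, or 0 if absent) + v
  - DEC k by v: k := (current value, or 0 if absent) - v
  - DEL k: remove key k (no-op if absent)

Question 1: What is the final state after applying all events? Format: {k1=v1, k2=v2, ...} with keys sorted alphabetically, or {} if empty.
  after event 1 (t=8: SET p = -20): {p=-20}
  after event 2 (t=12: INC p by 14): {p=-6}
  after event 3 (t=20: INC p by 7): {p=1}
  after event 4 (t=23: INC r by 12): {p=1, r=12}
  after event 5 (t=27: SET r = 19): {p=1, r=19}
  after event 6 (t=37: INC r by 14): {p=1, r=33}

Answer: {p=1, r=33}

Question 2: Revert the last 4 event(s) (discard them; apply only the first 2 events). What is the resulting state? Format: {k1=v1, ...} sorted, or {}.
Keep first 2 events (discard last 4):
  after event 1 (t=8: SET p = -20): {p=-20}
  after event 2 (t=12: INC p by 14): {p=-6}

Answer: {p=-6}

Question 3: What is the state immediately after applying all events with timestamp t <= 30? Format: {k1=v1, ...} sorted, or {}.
Apply events with t <= 30 (5 events):
  after event 1 (t=8: SET p = -20): {p=-20}
  after event 2 (t=12: INC p by 14): {p=-6}
  after event 3 (t=20: INC p by 7): {p=1}
  after event 4 (t=23: INC r by 12): {p=1, r=12}
  after event 5 (t=27: SET r = 19): {p=1, r=19}

Answer: {p=1, r=19}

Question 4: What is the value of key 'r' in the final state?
Answer: 33

Derivation:
Track key 'r' through all 6 events:
  event 1 (t=8: SET p = -20): r unchanged
  event 2 (t=12: INC p by 14): r unchanged
  event 3 (t=20: INC p by 7): r unchanged
  event 4 (t=23: INC r by 12): r (absent) -> 12
  event 5 (t=27: SET r = 19): r 12 -> 19
  event 6 (t=37: INC r by 14): r 19 -> 33
Final: r = 33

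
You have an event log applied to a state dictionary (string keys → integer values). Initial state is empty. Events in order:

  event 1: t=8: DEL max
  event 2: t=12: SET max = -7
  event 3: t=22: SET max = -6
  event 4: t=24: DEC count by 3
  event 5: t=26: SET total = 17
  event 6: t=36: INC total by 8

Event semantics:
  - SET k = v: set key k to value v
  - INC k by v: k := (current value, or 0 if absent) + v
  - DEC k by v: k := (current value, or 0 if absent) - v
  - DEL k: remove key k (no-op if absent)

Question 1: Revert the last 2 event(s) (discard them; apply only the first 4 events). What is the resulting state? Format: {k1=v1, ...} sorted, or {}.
Answer: {count=-3, max=-6}

Derivation:
Keep first 4 events (discard last 2):
  after event 1 (t=8: DEL max): {}
  after event 2 (t=12: SET max = -7): {max=-7}
  after event 3 (t=22: SET max = -6): {max=-6}
  after event 4 (t=24: DEC count by 3): {count=-3, max=-6}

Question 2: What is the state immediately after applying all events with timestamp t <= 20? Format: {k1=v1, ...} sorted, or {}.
Answer: {max=-7}

Derivation:
Apply events with t <= 20 (2 events):
  after event 1 (t=8: DEL max): {}
  after event 2 (t=12: SET max = -7): {max=-7}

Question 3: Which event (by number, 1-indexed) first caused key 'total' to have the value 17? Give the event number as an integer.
Answer: 5

Derivation:
Looking for first event where total becomes 17:
  event 5: total (absent) -> 17  <-- first match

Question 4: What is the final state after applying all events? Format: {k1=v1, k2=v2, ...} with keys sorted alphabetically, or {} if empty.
Answer: {count=-3, max=-6, total=25}

Derivation:
  after event 1 (t=8: DEL max): {}
  after event 2 (t=12: SET max = -7): {max=-7}
  after event 3 (t=22: SET max = -6): {max=-6}
  after event 4 (t=24: DEC count by 3): {count=-3, max=-6}
  after event 5 (t=26: SET total = 17): {count=-3, max=-6, total=17}
  after event 6 (t=36: INC total by 8): {count=-3, max=-6, total=25}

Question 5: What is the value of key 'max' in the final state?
Answer: -6

Derivation:
Track key 'max' through all 6 events:
  event 1 (t=8: DEL max): max (absent) -> (absent)
  event 2 (t=12: SET max = -7): max (absent) -> -7
  event 3 (t=22: SET max = -6): max -7 -> -6
  event 4 (t=24: DEC count by 3): max unchanged
  event 5 (t=26: SET total = 17): max unchanged
  event 6 (t=36: INC total by 8): max unchanged
Final: max = -6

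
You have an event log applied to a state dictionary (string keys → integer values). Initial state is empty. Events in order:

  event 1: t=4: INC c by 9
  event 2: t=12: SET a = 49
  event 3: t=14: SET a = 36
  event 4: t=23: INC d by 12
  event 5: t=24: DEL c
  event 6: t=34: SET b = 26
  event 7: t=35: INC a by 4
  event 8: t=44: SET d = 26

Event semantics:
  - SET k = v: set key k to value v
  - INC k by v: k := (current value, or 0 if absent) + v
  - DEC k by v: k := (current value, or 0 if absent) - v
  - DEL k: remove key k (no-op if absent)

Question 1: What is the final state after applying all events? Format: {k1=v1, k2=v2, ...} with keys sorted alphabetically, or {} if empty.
  after event 1 (t=4: INC c by 9): {c=9}
  after event 2 (t=12: SET a = 49): {a=49, c=9}
  after event 3 (t=14: SET a = 36): {a=36, c=9}
  after event 4 (t=23: INC d by 12): {a=36, c=9, d=12}
  after event 5 (t=24: DEL c): {a=36, d=12}
  after event 6 (t=34: SET b = 26): {a=36, b=26, d=12}
  after event 7 (t=35: INC a by 4): {a=40, b=26, d=12}
  after event 8 (t=44: SET d = 26): {a=40, b=26, d=26}

Answer: {a=40, b=26, d=26}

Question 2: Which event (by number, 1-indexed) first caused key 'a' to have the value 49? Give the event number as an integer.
Looking for first event where a becomes 49:
  event 2: a (absent) -> 49  <-- first match

Answer: 2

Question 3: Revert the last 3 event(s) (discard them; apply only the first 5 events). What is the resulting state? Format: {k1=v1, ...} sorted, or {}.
Answer: {a=36, d=12}

Derivation:
Keep first 5 events (discard last 3):
  after event 1 (t=4: INC c by 9): {c=9}
  after event 2 (t=12: SET a = 49): {a=49, c=9}
  after event 3 (t=14: SET a = 36): {a=36, c=9}
  after event 4 (t=23: INC d by 12): {a=36, c=9, d=12}
  after event 5 (t=24: DEL c): {a=36, d=12}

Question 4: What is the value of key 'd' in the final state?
Answer: 26

Derivation:
Track key 'd' through all 8 events:
  event 1 (t=4: INC c by 9): d unchanged
  event 2 (t=12: SET a = 49): d unchanged
  event 3 (t=14: SET a = 36): d unchanged
  event 4 (t=23: INC d by 12): d (absent) -> 12
  event 5 (t=24: DEL c): d unchanged
  event 6 (t=34: SET b = 26): d unchanged
  event 7 (t=35: INC a by 4): d unchanged
  event 8 (t=44: SET d = 26): d 12 -> 26
Final: d = 26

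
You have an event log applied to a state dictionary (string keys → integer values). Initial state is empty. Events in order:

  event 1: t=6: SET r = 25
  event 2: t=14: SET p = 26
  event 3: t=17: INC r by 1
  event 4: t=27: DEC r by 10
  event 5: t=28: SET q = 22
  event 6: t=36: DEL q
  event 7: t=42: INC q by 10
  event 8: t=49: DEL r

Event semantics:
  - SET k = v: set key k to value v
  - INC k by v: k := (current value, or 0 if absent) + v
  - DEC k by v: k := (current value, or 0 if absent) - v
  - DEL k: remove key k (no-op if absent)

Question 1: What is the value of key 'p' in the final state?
Track key 'p' through all 8 events:
  event 1 (t=6: SET r = 25): p unchanged
  event 2 (t=14: SET p = 26): p (absent) -> 26
  event 3 (t=17: INC r by 1): p unchanged
  event 4 (t=27: DEC r by 10): p unchanged
  event 5 (t=28: SET q = 22): p unchanged
  event 6 (t=36: DEL q): p unchanged
  event 7 (t=42: INC q by 10): p unchanged
  event 8 (t=49: DEL r): p unchanged
Final: p = 26

Answer: 26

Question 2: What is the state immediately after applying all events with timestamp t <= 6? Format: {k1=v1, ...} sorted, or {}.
Apply events with t <= 6 (1 events):
  after event 1 (t=6: SET r = 25): {r=25}

Answer: {r=25}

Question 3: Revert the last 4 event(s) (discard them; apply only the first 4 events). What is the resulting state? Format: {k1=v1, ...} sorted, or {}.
Answer: {p=26, r=16}

Derivation:
Keep first 4 events (discard last 4):
  after event 1 (t=6: SET r = 25): {r=25}
  after event 2 (t=14: SET p = 26): {p=26, r=25}
  after event 3 (t=17: INC r by 1): {p=26, r=26}
  after event 4 (t=27: DEC r by 10): {p=26, r=16}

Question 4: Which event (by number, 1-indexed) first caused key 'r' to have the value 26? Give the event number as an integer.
Looking for first event where r becomes 26:
  event 1: r = 25
  event 2: r = 25
  event 3: r 25 -> 26  <-- first match

Answer: 3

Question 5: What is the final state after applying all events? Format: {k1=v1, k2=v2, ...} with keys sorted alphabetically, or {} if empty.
Answer: {p=26, q=10}

Derivation:
  after event 1 (t=6: SET r = 25): {r=25}
  after event 2 (t=14: SET p = 26): {p=26, r=25}
  after event 3 (t=17: INC r by 1): {p=26, r=26}
  after event 4 (t=27: DEC r by 10): {p=26, r=16}
  after event 5 (t=28: SET q = 22): {p=26, q=22, r=16}
  after event 6 (t=36: DEL q): {p=26, r=16}
  after event 7 (t=42: INC q by 10): {p=26, q=10, r=16}
  after event 8 (t=49: DEL r): {p=26, q=10}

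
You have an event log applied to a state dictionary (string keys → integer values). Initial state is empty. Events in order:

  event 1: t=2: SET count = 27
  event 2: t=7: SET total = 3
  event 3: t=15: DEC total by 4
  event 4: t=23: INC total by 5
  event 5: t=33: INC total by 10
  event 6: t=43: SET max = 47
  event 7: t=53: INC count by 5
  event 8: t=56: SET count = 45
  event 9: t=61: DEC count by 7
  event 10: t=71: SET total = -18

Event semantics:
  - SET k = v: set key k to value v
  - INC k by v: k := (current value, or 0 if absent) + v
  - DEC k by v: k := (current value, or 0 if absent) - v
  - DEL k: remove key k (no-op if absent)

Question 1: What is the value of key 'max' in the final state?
Track key 'max' through all 10 events:
  event 1 (t=2: SET count = 27): max unchanged
  event 2 (t=7: SET total = 3): max unchanged
  event 3 (t=15: DEC total by 4): max unchanged
  event 4 (t=23: INC total by 5): max unchanged
  event 5 (t=33: INC total by 10): max unchanged
  event 6 (t=43: SET max = 47): max (absent) -> 47
  event 7 (t=53: INC count by 5): max unchanged
  event 8 (t=56: SET count = 45): max unchanged
  event 9 (t=61: DEC count by 7): max unchanged
  event 10 (t=71: SET total = -18): max unchanged
Final: max = 47

Answer: 47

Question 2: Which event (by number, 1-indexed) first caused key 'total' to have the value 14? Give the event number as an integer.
Answer: 5

Derivation:
Looking for first event where total becomes 14:
  event 2: total = 3
  event 3: total = -1
  event 4: total = 4
  event 5: total 4 -> 14  <-- first match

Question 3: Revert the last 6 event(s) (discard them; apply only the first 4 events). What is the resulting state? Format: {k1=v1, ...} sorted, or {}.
Answer: {count=27, total=4}

Derivation:
Keep first 4 events (discard last 6):
  after event 1 (t=2: SET count = 27): {count=27}
  after event 2 (t=7: SET total = 3): {count=27, total=3}
  after event 3 (t=15: DEC total by 4): {count=27, total=-1}
  after event 4 (t=23: INC total by 5): {count=27, total=4}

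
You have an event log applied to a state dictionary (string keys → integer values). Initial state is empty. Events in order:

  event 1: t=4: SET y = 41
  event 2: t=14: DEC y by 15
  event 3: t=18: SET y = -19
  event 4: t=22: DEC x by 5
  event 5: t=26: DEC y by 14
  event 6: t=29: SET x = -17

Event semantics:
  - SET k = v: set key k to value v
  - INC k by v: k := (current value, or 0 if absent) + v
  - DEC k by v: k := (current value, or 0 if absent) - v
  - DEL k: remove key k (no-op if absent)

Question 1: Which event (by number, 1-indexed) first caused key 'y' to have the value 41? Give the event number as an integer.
Answer: 1

Derivation:
Looking for first event where y becomes 41:
  event 1: y (absent) -> 41  <-- first match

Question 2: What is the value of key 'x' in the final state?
Answer: -17

Derivation:
Track key 'x' through all 6 events:
  event 1 (t=4: SET y = 41): x unchanged
  event 2 (t=14: DEC y by 15): x unchanged
  event 3 (t=18: SET y = -19): x unchanged
  event 4 (t=22: DEC x by 5): x (absent) -> -5
  event 5 (t=26: DEC y by 14): x unchanged
  event 6 (t=29: SET x = -17): x -5 -> -17
Final: x = -17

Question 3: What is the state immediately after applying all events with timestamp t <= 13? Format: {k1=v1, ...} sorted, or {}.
Apply events with t <= 13 (1 events):
  after event 1 (t=4: SET y = 41): {y=41}

Answer: {y=41}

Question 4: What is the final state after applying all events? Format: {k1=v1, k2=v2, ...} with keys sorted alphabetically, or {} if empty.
  after event 1 (t=4: SET y = 41): {y=41}
  after event 2 (t=14: DEC y by 15): {y=26}
  after event 3 (t=18: SET y = -19): {y=-19}
  after event 4 (t=22: DEC x by 5): {x=-5, y=-19}
  after event 5 (t=26: DEC y by 14): {x=-5, y=-33}
  after event 6 (t=29: SET x = -17): {x=-17, y=-33}

Answer: {x=-17, y=-33}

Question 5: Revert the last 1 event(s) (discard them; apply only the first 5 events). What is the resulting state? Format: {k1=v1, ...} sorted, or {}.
Answer: {x=-5, y=-33}

Derivation:
Keep first 5 events (discard last 1):
  after event 1 (t=4: SET y = 41): {y=41}
  after event 2 (t=14: DEC y by 15): {y=26}
  after event 3 (t=18: SET y = -19): {y=-19}
  after event 4 (t=22: DEC x by 5): {x=-5, y=-19}
  after event 5 (t=26: DEC y by 14): {x=-5, y=-33}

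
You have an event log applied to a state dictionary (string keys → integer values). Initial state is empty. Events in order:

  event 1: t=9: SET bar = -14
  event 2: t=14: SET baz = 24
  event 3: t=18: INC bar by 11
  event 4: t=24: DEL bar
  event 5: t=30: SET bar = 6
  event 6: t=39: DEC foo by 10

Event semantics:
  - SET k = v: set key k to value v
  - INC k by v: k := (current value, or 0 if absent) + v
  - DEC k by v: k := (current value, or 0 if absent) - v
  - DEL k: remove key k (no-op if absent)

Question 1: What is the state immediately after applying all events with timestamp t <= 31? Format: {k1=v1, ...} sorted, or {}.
Answer: {bar=6, baz=24}

Derivation:
Apply events with t <= 31 (5 events):
  after event 1 (t=9: SET bar = -14): {bar=-14}
  after event 2 (t=14: SET baz = 24): {bar=-14, baz=24}
  after event 3 (t=18: INC bar by 11): {bar=-3, baz=24}
  after event 4 (t=24: DEL bar): {baz=24}
  after event 5 (t=30: SET bar = 6): {bar=6, baz=24}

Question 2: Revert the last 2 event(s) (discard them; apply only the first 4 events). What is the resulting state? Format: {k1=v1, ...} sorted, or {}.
Keep first 4 events (discard last 2):
  after event 1 (t=9: SET bar = -14): {bar=-14}
  after event 2 (t=14: SET baz = 24): {bar=-14, baz=24}
  after event 3 (t=18: INC bar by 11): {bar=-3, baz=24}
  after event 4 (t=24: DEL bar): {baz=24}

Answer: {baz=24}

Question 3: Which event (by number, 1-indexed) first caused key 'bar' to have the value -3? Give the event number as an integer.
Looking for first event where bar becomes -3:
  event 1: bar = -14
  event 2: bar = -14
  event 3: bar -14 -> -3  <-- first match

Answer: 3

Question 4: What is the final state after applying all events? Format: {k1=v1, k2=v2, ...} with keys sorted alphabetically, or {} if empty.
  after event 1 (t=9: SET bar = -14): {bar=-14}
  after event 2 (t=14: SET baz = 24): {bar=-14, baz=24}
  after event 3 (t=18: INC bar by 11): {bar=-3, baz=24}
  after event 4 (t=24: DEL bar): {baz=24}
  after event 5 (t=30: SET bar = 6): {bar=6, baz=24}
  after event 6 (t=39: DEC foo by 10): {bar=6, baz=24, foo=-10}

Answer: {bar=6, baz=24, foo=-10}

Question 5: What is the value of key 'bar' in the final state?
Track key 'bar' through all 6 events:
  event 1 (t=9: SET bar = -14): bar (absent) -> -14
  event 2 (t=14: SET baz = 24): bar unchanged
  event 3 (t=18: INC bar by 11): bar -14 -> -3
  event 4 (t=24: DEL bar): bar -3 -> (absent)
  event 5 (t=30: SET bar = 6): bar (absent) -> 6
  event 6 (t=39: DEC foo by 10): bar unchanged
Final: bar = 6

Answer: 6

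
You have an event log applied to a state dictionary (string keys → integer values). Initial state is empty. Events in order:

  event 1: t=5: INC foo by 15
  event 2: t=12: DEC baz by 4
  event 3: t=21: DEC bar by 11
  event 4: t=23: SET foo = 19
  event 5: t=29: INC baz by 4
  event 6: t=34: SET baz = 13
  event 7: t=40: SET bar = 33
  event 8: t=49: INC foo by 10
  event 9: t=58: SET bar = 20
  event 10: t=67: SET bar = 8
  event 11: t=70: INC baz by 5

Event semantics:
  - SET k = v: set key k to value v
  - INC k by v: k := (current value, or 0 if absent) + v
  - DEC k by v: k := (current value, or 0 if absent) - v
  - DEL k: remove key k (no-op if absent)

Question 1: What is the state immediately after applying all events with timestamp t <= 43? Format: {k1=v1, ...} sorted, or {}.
Apply events with t <= 43 (7 events):
  after event 1 (t=5: INC foo by 15): {foo=15}
  after event 2 (t=12: DEC baz by 4): {baz=-4, foo=15}
  after event 3 (t=21: DEC bar by 11): {bar=-11, baz=-4, foo=15}
  after event 4 (t=23: SET foo = 19): {bar=-11, baz=-4, foo=19}
  after event 5 (t=29: INC baz by 4): {bar=-11, baz=0, foo=19}
  after event 6 (t=34: SET baz = 13): {bar=-11, baz=13, foo=19}
  after event 7 (t=40: SET bar = 33): {bar=33, baz=13, foo=19}

Answer: {bar=33, baz=13, foo=19}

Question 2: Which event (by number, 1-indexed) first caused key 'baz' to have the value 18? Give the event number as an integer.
Looking for first event where baz becomes 18:
  event 2: baz = -4
  event 3: baz = -4
  event 4: baz = -4
  event 5: baz = 0
  event 6: baz = 13
  event 7: baz = 13
  event 8: baz = 13
  event 9: baz = 13
  event 10: baz = 13
  event 11: baz 13 -> 18  <-- first match

Answer: 11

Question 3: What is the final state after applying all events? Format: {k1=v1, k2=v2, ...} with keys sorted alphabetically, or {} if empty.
  after event 1 (t=5: INC foo by 15): {foo=15}
  after event 2 (t=12: DEC baz by 4): {baz=-4, foo=15}
  after event 3 (t=21: DEC bar by 11): {bar=-11, baz=-4, foo=15}
  after event 4 (t=23: SET foo = 19): {bar=-11, baz=-4, foo=19}
  after event 5 (t=29: INC baz by 4): {bar=-11, baz=0, foo=19}
  after event 6 (t=34: SET baz = 13): {bar=-11, baz=13, foo=19}
  after event 7 (t=40: SET bar = 33): {bar=33, baz=13, foo=19}
  after event 8 (t=49: INC foo by 10): {bar=33, baz=13, foo=29}
  after event 9 (t=58: SET bar = 20): {bar=20, baz=13, foo=29}
  after event 10 (t=67: SET bar = 8): {bar=8, baz=13, foo=29}
  after event 11 (t=70: INC baz by 5): {bar=8, baz=18, foo=29}

Answer: {bar=8, baz=18, foo=29}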